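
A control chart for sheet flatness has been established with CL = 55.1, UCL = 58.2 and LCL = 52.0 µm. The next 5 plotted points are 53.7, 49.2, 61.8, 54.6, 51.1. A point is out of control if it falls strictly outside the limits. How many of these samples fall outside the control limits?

Compare each point to [52.0, 58.2]: sample 2 = 49.2 < LCL; sample 3 = 61.8 > UCL; sample 5 = 51.1 < LCL.

3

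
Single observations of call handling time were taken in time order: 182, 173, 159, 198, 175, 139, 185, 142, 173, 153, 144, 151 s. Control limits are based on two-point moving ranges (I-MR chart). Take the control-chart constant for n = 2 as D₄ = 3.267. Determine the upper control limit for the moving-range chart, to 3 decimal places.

82.269

Moving ranges: 9, 14, 39, 23, 36, 46, 43, 31, 20, 9, 7; M̄R̄ = 277.0000 / 11 = 25.1818
UCL_MR = D₄·M̄R̄ = 3.267 × 25.1818 = 82.2690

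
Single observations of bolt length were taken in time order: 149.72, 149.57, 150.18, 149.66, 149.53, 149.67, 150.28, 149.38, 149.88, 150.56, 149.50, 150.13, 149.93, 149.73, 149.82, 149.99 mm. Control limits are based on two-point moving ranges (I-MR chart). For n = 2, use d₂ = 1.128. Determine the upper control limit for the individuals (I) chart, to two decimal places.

X̄ = (149.72 + 149.57 + 150.18 + 149.66 + 149.53 + 149.67 + 150.28 + 149.38 + 149.88 + 150.56 + 149.50 + 150.13 + 149.93 + 149.73 + 149.82 + 149.99) / 16 = 149.8456
Moving ranges: 0.15, 0.61, 0.52, 0.13, 0.14, 0.61, 0.90, 0.50, 0.68, 1.06, 0.63, 0.20, 0.20, 0.09, 0.17; M̄R̄ = 6.5900 / 15 = 0.4393
UCL = X̄ + 3·M̄R̄/d₂ = 149.8456 + 3 × 0.4393 / 1.128 = 151.0141

151.01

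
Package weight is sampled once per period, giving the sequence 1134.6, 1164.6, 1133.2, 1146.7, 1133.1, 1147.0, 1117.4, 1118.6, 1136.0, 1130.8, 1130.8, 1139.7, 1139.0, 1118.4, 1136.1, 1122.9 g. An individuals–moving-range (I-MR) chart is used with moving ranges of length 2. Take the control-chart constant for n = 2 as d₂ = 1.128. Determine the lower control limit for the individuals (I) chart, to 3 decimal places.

1095.849

X̄ = (1134.6 + 1164.6 + 1133.2 + 1146.7 + 1133.1 + 1147.0 + 1117.4 + 1118.6 + 1136.0 + 1130.8 + 1130.8 + 1139.7 + 1139.0 + 1118.4 + 1136.1 + 1122.9) / 16 = 1134.3063
Moving ranges: 30.0, 31.4, 13.5, 13.6, 13.9, 29.6, 1.2, 17.4, 5.2, 0.0, 8.9, 0.7, 20.6, 17.7, 13.2; M̄R̄ = 216.9000 / 15 = 14.4600
LCL = X̄ − 3·M̄R̄/d₂ = 1134.3063 − 3 × 14.4600 / 1.128 = 1095.8488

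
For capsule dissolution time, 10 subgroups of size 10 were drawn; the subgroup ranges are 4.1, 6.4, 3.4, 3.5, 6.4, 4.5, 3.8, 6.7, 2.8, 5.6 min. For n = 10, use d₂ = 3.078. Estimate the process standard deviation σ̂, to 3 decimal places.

1.533

R̄ = (4.1 + 6.4 + 3.4 + 3.5 + 6.4 + 4.5 + 3.8 + 6.7 + 2.8 + 5.6) / 10 = 4.7200
σ̂ = R̄ / d₂ = 4.7200 / 3.078 = 1.5335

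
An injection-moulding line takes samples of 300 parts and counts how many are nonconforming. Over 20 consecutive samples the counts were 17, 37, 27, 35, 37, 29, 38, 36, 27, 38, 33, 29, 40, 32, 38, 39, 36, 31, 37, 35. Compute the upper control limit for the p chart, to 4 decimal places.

p̄ = Σdᵢ / (k·n) = 671 / (20 × 300) = 0.11183
UCL = p̄ + 3·√(p̄(1−p̄)/n) = 0.11183 + 3 × √(0.11183×0.88817/300) = 0.11183 + 3 × 0.01820 = 0.16642

0.1664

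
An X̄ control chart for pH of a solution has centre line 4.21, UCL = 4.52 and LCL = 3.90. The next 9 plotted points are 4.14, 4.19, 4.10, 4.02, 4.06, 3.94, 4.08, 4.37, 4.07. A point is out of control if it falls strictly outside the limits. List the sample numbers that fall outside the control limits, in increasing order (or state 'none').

All 9 points lie within [3.90, 4.52].

none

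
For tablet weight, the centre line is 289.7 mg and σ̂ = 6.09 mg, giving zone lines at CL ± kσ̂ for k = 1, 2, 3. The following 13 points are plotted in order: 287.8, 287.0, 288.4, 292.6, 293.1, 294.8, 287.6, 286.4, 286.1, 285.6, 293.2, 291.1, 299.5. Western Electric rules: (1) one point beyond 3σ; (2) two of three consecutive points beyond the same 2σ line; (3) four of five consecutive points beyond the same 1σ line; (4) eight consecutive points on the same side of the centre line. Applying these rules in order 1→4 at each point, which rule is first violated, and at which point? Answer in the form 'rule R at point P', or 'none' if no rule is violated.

none

Zone of each point (C = within 1σ̂, B = 1σ̂–2σ̂, A = 2σ̂–3σ̂, * = beyond 3σ̂; sign = side of CL): 1:-C, 2:-C, 3:-C, 4:+C, 5:+C, 6:+C, 7:-C, 8:-C, 9:-C, 10:-C, 11:+C, 12:+C, 13:+B
No rule fires across all 13 points.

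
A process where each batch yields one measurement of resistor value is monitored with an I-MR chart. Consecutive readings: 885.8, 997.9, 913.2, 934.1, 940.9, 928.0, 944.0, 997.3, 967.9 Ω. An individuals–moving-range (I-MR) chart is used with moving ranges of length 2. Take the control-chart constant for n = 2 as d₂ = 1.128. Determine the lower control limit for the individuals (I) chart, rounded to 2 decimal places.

833.72

X̄ = (885.8 + 997.9 + 913.2 + 934.1 + 940.9 + 928.0 + 944.0 + 997.3 + 967.9) / 9 = 945.4556
Moving ranges: 112.1, 84.7, 20.9, 6.8, 12.9, 16.0, 53.3, 29.4; M̄R̄ = 336.1000 / 8 = 42.0125
LCL = X̄ − 3·M̄R̄/d₂ = 945.4556 − 3 × 42.0125 / 1.128 = 833.7202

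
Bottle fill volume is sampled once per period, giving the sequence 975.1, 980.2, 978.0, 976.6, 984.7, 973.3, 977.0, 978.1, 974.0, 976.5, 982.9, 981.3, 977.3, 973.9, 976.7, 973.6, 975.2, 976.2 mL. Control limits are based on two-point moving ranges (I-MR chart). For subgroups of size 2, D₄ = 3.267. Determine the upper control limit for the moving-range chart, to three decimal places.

12.203

Moving ranges: 5.1, 2.2, 1.4, 8.1, 11.4, 3.7, 1.1, 4.1, 2.5, 6.4, 1.6, 4.0, 3.4, 2.8, 3.1, 1.6, 1.0; M̄R̄ = 63.5000 / 17 = 3.7353
UCL_MR = D₄·M̄R̄ = 3.267 × 3.7353 = 12.2032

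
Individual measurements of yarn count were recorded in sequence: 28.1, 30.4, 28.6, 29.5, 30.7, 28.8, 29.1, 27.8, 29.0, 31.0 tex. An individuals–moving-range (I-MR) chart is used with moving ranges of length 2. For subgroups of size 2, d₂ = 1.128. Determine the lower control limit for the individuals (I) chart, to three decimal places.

X̄ = (28.1 + 30.4 + 28.6 + 29.5 + 30.7 + 28.8 + 29.1 + 27.8 + 29.0 + 31.0) / 10 = 29.3000
Moving ranges: 2.3, 1.8, 0.9, 1.2, 1.9, 0.3, 1.3, 1.2, 2.0; M̄R̄ = 12.9000 / 9 = 1.4333
LCL = X̄ − 3·M̄R̄/d₂ = 29.3000 − 3 × 1.4333 / 1.128 = 25.4879

25.488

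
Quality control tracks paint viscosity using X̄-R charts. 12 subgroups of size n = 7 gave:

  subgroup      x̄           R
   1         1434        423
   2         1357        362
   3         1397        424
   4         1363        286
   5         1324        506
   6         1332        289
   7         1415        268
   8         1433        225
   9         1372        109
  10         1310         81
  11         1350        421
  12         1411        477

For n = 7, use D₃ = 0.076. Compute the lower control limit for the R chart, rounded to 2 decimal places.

24.52

R̄ = (423 + 362 + 424 + 286 + 506 + 289 + 268 + 225 + 109 + 81 + 421 + 477) / 12 = 3871.0000 / 12 = 322.5833
LCL_R = D₃·R̄ = 0.076 × 322.5833 = 24.5163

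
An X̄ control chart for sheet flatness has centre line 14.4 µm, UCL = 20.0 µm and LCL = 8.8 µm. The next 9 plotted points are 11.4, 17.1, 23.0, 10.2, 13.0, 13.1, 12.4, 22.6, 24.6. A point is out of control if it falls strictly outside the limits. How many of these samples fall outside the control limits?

Compare each point to [8.8, 20.0]: sample 3 = 23.0 > UCL; sample 8 = 22.6 > UCL; sample 9 = 24.6 > UCL.

3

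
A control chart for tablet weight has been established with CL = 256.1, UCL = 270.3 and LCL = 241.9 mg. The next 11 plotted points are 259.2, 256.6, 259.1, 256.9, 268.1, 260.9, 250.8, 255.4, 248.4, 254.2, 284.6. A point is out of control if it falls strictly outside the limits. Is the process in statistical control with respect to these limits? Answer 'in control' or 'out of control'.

out of control

Compare each point to [241.9, 270.3]: sample 11 = 284.6 > UCL.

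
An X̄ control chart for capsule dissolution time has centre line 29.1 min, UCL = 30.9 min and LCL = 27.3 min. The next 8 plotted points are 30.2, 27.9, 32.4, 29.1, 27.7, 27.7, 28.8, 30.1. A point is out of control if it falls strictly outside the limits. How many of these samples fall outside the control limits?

Compare each point to [27.3, 30.9]: sample 3 = 32.4 > UCL.

1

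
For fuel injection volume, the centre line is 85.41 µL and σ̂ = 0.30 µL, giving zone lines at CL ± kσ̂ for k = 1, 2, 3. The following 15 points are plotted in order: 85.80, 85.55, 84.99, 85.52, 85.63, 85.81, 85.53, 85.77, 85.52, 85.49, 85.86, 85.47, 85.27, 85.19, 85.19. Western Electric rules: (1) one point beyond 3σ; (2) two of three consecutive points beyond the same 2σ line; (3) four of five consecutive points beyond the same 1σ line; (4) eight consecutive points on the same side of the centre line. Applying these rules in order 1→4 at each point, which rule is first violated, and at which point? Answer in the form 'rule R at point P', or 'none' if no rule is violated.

Zone of each point (C = within 1σ̂, B = 1σ̂–2σ̂, A = 2σ̂–3σ̂, * = beyond 3σ̂; sign = side of CL): 1:+B, 2:+C, 3:-B, 4:+C, 5:+C, 6:+B, 7:+C, 8:+B, 9:+C, 10:+C, 11:+B, 12:+C, 13:-C, 14:-C, 15:-C
Rule 4 (eight consecutive points on the same side of the centre line) is satisfied at point 11.

rule 4 at point 11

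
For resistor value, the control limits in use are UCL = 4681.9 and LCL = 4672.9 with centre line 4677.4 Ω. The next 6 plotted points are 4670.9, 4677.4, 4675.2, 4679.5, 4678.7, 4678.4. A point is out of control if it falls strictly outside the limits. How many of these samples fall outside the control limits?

Compare each point to [4672.9, 4681.9]: sample 1 = 4670.9 < LCL.

1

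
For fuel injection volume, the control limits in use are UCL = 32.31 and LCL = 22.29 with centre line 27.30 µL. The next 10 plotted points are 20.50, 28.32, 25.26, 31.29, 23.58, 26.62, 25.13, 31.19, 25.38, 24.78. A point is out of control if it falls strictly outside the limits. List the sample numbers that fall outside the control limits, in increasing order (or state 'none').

Compare each point to [22.29, 32.31]: sample 1 = 20.50 < LCL.

1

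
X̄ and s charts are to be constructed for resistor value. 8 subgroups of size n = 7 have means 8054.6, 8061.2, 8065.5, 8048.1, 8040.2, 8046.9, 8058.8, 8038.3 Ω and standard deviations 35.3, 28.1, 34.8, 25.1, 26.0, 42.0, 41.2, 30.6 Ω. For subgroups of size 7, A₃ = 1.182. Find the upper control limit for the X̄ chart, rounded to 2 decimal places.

8090.57

X̄̄ = (8054.6 + 8061.2 + 8065.5 + 8048.1 + 8040.2 + 8046.9 + 8058.8 + 8038.3) / 8 = 8051.7000
s̄ = (35.3 + 28.1 + 34.8 + 25.1 + 26.0 + 42.0 + 41.2 + 30.6) / 8 = 32.8875
UCL = X̄̄ + A₃·s̄ = 8051.7000 + 1.182 × 32.8875 = 8090.5730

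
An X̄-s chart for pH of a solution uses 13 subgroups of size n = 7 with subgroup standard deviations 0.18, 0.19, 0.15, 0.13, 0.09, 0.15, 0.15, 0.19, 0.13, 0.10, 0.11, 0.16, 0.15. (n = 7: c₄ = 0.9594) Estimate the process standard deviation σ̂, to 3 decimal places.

s̄ = (0.18 + 0.19 + 0.15 + 0.13 + 0.09 + 0.15 + 0.15 + 0.19 + 0.13 + 0.10 + 0.11 + 0.16 + 0.15) / 13 = 0.1446
σ̂ = s̄ / c₄ = 0.1446 / 0.9594 = 0.1507

0.151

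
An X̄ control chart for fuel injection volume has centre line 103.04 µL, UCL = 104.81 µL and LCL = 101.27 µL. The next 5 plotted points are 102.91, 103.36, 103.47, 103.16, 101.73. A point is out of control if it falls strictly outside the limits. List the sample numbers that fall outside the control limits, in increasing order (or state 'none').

none

All 5 points lie within [101.27, 104.81].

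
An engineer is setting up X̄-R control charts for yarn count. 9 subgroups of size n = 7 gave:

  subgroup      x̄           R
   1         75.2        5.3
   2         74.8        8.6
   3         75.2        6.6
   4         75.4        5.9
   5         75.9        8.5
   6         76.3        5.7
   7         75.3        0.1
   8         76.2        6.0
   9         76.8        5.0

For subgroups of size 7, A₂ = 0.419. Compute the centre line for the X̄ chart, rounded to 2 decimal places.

X̄̄ = (75.2 + 74.8 + 75.2 + 75.4 + 75.9 + 76.3 + 75.3 + 76.2 + 76.8) / 9 = 681.1000 / 9 = 75.6778
CL = X̄̄ = 75.6778

75.68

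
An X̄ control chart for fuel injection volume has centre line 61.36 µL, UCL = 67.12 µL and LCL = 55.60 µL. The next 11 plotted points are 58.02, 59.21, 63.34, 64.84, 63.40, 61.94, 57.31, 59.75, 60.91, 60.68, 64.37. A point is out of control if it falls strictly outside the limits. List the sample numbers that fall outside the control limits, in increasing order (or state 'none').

none

All 11 points lie within [55.60, 67.12].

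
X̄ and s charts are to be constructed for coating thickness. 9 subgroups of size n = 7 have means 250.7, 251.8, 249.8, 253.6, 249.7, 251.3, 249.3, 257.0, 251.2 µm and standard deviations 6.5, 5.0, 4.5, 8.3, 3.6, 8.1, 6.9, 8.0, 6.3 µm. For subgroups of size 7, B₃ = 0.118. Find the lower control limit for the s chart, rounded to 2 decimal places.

s̄ = (6.5 + 5.0 + 4.5 + 8.3 + 3.6 + 8.1 + 6.9 + 8.0 + 6.3) / 9 = 6.3556
LCL_s = B₃·s̄ = 0.118 × 6.3556 = 0.7500

0.75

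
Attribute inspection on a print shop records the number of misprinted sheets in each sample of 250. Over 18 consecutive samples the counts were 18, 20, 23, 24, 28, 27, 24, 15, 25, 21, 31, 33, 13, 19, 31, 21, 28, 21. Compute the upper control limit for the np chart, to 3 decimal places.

37.272

p̄ = Σdᵢ / (k·n) = 422 / (18 × 250) = 0.09378
UCL = np̄ + 3·√(np̄(1−p̄)) = 23.4444 + 3 × √(23.4444×0.90622) = 23.4444 + 3 × 4.6093 = 37.2724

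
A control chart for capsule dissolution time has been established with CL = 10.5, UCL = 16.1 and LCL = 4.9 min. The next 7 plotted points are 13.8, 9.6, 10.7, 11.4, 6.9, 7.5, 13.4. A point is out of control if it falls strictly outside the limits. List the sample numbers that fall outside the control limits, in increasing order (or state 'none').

none

All 7 points lie within [4.9, 16.1].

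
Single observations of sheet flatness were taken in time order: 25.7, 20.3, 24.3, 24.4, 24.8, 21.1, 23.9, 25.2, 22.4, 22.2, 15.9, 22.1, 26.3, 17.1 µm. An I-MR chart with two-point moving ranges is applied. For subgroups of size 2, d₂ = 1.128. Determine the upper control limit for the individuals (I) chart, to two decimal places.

X̄ = (25.7 + 20.3 + 24.3 + 24.4 + 24.8 + 21.1 + 23.9 + 25.2 + 22.4 + 22.2 + 15.9 + 22.1 + 26.3 + 17.1) / 14 = 22.5500
Moving ranges: 5.4, 4.0, 0.1, 0.4, 3.7, 2.8, 1.3, 2.8, 0.2, 6.3, 6.2, 4.2, 9.2; M̄R̄ = 46.6000 / 13 = 3.5846
UCL = X̄ + 3·M̄R̄/d₂ = 22.5500 + 3 × 3.5846 / 1.128 = 32.0836

32.08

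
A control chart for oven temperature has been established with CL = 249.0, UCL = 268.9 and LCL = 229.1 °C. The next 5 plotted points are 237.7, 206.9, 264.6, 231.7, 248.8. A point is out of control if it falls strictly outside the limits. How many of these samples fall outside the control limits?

1

Compare each point to [229.1, 268.9]: sample 2 = 206.9 < LCL.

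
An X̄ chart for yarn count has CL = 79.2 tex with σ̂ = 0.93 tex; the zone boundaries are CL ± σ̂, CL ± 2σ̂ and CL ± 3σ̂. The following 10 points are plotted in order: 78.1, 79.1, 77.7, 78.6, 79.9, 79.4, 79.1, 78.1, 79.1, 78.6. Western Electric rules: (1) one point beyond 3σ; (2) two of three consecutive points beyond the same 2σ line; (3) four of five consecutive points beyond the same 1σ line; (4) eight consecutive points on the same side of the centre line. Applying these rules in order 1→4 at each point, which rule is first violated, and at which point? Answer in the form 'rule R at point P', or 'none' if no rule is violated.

Zone of each point (C = within 1σ̂, B = 1σ̂–2σ̂, A = 2σ̂–3σ̂, * = beyond 3σ̂; sign = side of CL): 1:-B, 2:-C, 3:-B, 4:-C, 5:+C, 6:+C, 7:-C, 8:-B, 9:-C, 10:-C
No rule fires across all 10 points.

none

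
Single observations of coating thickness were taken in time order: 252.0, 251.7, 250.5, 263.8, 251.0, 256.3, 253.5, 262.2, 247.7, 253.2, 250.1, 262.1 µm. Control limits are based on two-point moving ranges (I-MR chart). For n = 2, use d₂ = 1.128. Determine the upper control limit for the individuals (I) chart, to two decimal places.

273.73

X̄ = (252.0 + 251.7 + 250.5 + 263.8 + 251.0 + 256.3 + 253.5 + 262.2 + 247.7 + 253.2 + 250.1 + 262.1) / 12 = 254.5083
Moving ranges: 0.3, 1.2, 13.3, 12.8, 5.3, 2.8, 8.7, 14.5, 5.5, 3.1, 12.0; M̄R̄ = 79.5000 / 11 = 7.2273
UCL = X̄ + 3·M̄R̄/d₂ = 254.5083 + 3 × 7.2273 / 1.128 = 273.7298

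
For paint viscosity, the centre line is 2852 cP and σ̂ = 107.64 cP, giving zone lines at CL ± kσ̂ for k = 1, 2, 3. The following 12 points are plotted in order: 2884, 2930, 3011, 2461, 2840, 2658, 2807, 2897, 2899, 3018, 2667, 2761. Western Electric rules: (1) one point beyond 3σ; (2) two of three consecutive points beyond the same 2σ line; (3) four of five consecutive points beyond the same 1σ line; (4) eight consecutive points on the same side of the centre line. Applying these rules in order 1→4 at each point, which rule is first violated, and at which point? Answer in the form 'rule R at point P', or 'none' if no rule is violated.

rule 1 at point 4

Zone of each point (C = within 1σ̂, B = 1σ̂–2σ̂, A = 2σ̂–3σ̂, * = beyond 3σ̂; sign = side of CL): 1:+C, 2:+C, 3:+B, 4:-*, 5:-C, 6:-B, 7:-C, 8:+C, 9:+C, 10:+B, 11:-B, 12:-C
Rule 1 (one point beyond the 3σ limits) is satisfied at point 4.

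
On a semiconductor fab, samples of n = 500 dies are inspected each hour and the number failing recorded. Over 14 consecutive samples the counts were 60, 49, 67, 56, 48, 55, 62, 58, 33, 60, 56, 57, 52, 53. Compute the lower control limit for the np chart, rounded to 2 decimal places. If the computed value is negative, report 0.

p̄ = Σdᵢ / (k·n) = 766 / (14 × 500) = 0.10943
LCL = np̄ − 3·√(np̄(1−p̄)) = 54.7143 − 3 × 6.9805 = 33.7729

33.77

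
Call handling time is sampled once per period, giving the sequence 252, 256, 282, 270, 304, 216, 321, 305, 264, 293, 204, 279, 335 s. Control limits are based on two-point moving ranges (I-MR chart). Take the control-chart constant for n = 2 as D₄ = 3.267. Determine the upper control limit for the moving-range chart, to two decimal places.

156.54

Moving ranges: 4, 26, 12, 34, 88, 105, 16, 41, 29, 89, 75, 56; M̄R̄ = 575.0000 / 12 = 47.9167
UCL_MR = D₄·M̄R̄ = 3.267 × 47.9167 = 156.5437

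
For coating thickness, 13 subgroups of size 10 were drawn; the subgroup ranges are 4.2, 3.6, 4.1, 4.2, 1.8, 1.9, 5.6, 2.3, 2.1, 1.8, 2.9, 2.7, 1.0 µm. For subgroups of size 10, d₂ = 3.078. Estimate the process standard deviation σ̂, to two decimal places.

R̄ = (4.2 + 3.6 + 4.1 + 4.2 + 1.8 + 1.9 + 5.6 + 2.3 + 2.1 + 1.8 + 2.9 + 2.7 + 1.0) / 13 = 2.9385
σ̂ = R̄ / d₂ = 2.9385 / 3.078 = 0.9547

0.95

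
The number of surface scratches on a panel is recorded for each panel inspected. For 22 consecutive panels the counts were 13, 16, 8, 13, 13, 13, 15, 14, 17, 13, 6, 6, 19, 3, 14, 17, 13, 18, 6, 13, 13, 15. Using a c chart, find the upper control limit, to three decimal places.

23.301

c̄ = (13 + 16 + 8 + 13 + 13 + 13 + 15 + 14 + 17 + 13 + 6 + 6 + 19 + 3 + 14 + 17 + 13 + 18 + 6 + 13 + 13 + 15) / 22 = 278 / 22 = 12.6364
UCL = c̄ + 3√c̄ = 12.6364 + 3 × √12.6364 = 12.6364 + 3 × 3.5548 = 23.3007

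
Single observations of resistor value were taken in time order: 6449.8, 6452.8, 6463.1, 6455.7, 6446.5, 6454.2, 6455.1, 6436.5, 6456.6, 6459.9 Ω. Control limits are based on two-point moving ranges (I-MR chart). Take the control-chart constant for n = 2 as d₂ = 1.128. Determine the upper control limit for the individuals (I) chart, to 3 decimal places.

X̄ = (6449.8 + 6452.8 + 6463.1 + 6455.7 + 6446.5 + 6454.2 + 6455.1 + 6436.5 + 6456.6 + 6459.9) / 10 = 6453.0200
Moving ranges: 3.0, 10.3, 7.4, 9.2, 7.7, 0.9, 18.6, 20.1, 3.3; M̄R̄ = 80.5000 / 9 = 8.9444
UCL = X̄ + 3·M̄R̄/d₂ = 6453.0200 + 3 × 8.9444 / 1.128 = 6476.8084

6476.808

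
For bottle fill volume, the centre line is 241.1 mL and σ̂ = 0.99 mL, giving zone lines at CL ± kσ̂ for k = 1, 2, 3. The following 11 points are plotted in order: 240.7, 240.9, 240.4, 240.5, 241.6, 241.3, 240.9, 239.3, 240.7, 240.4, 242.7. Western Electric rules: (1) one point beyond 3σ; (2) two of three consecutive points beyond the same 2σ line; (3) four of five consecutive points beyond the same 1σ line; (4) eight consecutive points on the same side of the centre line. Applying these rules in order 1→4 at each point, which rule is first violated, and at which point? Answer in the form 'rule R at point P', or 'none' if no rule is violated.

none

Zone of each point (C = within 1σ̂, B = 1σ̂–2σ̂, A = 2σ̂–3σ̂, * = beyond 3σ̂; sign = side of CL): 1:-C, 2:-C, 3:-C, 4:-C, 5:+C, 6:+C, 7:-C, 8:-B, 9:-C, 10:-C, 11:+B
No rule fires across all 11 points.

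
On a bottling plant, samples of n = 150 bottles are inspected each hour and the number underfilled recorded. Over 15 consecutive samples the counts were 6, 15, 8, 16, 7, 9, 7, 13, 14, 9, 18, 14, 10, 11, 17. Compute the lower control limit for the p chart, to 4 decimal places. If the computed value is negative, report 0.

p̄ = Σdᵢ / (k·n) = 174 / (15 × 150) = 0.07733
LCL = p̄ − 3·√(p̄(1−p̄)/n) = 0.07733 − 3 × 0.02181 = 0.01190

0.0119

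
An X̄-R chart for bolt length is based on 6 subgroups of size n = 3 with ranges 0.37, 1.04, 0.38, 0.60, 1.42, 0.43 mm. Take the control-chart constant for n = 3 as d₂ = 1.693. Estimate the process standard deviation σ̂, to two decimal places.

0.42

R̄ = (0.37 + 1.04 + 0.38 + 0.60 + 1.42 + 0.43) / 6 = 0.7067
σ̂ = R̄ / d₂ = 0.7067 / 1.693 = 0.4174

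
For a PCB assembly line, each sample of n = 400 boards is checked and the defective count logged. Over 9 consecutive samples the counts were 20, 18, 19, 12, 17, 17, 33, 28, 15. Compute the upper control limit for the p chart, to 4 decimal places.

0.0823

p̄ = Σdᵢ / (k·n) = 179 / (9 × 400) = 0.04972
UCL = p̄ + 3·√(p̄(1−p̄)/n) = 0.04972 + 3 × √(0.04972×0.95028/400) = 0.04972 + 3 × 0.01087 = 0.08233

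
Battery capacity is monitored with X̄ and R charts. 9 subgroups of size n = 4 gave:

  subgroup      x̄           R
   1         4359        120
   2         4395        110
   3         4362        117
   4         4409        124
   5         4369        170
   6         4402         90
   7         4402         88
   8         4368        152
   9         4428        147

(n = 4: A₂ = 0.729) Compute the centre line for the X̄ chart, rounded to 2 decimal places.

X̄̄ = (4359 + 4395 + 4362 + 4409 + 4369 + 4402 + 4402 + 4368 + 4428) / 9 = 39494.0000 / 9 = 4388.2222
CL = X̄̄ = 4388.2222

4388.22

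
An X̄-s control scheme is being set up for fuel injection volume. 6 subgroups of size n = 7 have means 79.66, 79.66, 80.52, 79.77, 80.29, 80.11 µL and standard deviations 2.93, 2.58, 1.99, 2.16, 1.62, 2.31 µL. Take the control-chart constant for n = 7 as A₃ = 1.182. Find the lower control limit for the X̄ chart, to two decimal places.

77.32

X̄̄ = (79.66 + 79.66 + 80.52 + 79.77 + 80.29 + 80.11) / 6 = 80.0017
s̄ = (2.93 + 2.58 + 1.99 + 2.16 + 1.62 + 2.31) / 6 = 2.2650
LCL = X̄̄ − A₃·s̄ = 80.0017 − 1.182 × 2.2650 = 77.3244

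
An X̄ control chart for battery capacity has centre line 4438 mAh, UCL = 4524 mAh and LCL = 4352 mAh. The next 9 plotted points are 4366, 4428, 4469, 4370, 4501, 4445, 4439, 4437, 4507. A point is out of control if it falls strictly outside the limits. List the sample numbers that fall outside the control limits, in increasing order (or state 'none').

none

All 9 points lie within [4352, 4524].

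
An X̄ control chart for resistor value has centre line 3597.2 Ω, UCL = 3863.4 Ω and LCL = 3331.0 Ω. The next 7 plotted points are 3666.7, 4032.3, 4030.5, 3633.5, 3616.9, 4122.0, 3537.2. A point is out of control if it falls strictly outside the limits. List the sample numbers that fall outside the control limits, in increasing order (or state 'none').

Compare each point to [3331.0, 3863.4]: sample 2 = 4032.3 > UCL; sample 3 = 4030.5 > UCL; sample 6 = 4122.0 > UCL.

2, 3, 6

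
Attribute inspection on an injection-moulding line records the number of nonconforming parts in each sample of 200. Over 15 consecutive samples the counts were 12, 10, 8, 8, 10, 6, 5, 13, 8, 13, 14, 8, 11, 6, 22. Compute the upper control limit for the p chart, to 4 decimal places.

p̄ = Σdᵢ / (k·n) = 154 / (15 × 200) = 0.05133
UCL = p̄ + 3·√(p̄(1−p̄)/n) = 0.05133 + 3 × √(0.05133×0.94867/200) = 0.05133 + 3 × 0.01560 = 0.09815

0.0981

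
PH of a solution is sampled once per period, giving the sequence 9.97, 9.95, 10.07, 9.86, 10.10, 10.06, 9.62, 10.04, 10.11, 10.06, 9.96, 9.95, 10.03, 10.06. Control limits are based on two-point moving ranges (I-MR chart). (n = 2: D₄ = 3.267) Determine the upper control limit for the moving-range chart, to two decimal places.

Moving ranges: 0.02, 0.12, 0.21, 0.24, 0.04, 0.44, 0.42, 0.07, 0.05, 0.10, 0.01, 0.08, 0.03; M̄R̄ = 1.8300 / 13 = 0.1408
UCL_MR = D₄·M̄R̄ = 3.267 × 0.1408 = 0.4599

0.46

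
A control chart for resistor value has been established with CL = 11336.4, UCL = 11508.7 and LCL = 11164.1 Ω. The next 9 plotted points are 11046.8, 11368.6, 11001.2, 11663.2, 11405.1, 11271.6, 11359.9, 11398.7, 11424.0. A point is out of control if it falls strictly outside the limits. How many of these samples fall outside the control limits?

3

Compare each point to [11164.1, 11508.7]: sample 1 = 11046.8 < LCL; sample 3 = 11001.2 < LCL; sample 4 = 11663.2 > UCL.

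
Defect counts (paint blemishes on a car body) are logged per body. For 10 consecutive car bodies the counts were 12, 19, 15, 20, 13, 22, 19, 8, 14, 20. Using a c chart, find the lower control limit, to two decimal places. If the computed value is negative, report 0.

4.13

c̄ = (12 + 19 + 15 + 20 + 13 + 22 + 19 + 8 + 14 + 20) / 10 = 162 / 10 = 16.2000
LCL = c̄ − 3√c̄ = 16.2000 − 3 × 4.0249 = 4.1252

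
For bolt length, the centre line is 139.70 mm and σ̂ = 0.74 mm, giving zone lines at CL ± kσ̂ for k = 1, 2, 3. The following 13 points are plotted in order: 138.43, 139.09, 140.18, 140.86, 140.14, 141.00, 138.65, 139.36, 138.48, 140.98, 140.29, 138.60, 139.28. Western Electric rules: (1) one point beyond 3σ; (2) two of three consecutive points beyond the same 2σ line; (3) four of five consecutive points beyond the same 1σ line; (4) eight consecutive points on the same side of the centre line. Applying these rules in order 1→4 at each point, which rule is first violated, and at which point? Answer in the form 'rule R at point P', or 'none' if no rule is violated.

none

Zone of each point (C = within 1σ̂, B = 1σ̂–2σ̂, A = 2σ̂–3σ̂, * = beyond 3σ̂; sign = side of CL): 1:-B, 2:-C, 3:+C, 4:+B, 5:+C, 6:+B, 7:-B, 8:-C, 9:-B, 10:+B, 11:+C, 12:-B, 13:-C
No rule fires across all 13 points.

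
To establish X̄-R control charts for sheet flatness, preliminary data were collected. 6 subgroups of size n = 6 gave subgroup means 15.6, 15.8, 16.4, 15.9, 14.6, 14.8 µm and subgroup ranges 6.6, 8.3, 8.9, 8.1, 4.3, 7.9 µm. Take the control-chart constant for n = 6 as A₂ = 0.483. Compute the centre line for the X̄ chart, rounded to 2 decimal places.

15.52

X̄̄ = (15.6 + 15.8 + 16.4 + 15.9 + 14.6 + 14.8) / 6 = 93.1000 / 6 = 15.5167
CL = X̄̄ = 15.5167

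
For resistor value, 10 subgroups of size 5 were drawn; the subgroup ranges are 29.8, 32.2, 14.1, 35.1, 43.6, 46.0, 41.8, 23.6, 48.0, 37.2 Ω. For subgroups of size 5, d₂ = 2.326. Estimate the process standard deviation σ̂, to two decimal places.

R̄ = (29.8 + 32.2 + 14.1 + 35.1 + 43.6 + 46.0 + 41.8 + 23.6 + 48.0 + 37.2) / 10 = 35.1400
σ̂ = R̄ / d₂ = 35.1400 / 2.326 = 15.1075

15.11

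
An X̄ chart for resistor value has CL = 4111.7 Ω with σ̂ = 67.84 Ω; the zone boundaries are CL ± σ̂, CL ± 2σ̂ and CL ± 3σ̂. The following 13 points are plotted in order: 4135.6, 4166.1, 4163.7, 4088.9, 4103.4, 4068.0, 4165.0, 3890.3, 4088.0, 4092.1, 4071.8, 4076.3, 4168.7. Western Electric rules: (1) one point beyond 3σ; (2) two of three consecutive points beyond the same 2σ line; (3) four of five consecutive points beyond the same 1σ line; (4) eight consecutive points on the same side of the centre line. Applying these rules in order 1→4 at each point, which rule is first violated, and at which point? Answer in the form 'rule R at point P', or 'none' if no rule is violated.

rule 1 at point 8

Zone of each point (C = within 1σ̂, B = 1σ̂–2σ̂, A = 2σ̂–3σ̂, * = beyond 3σ̂; sign = side of CL): 1:+C, 2:+C, 3:+C, 4:-C, 5:-C, 6:-C, 7:+C, 8:-*, 9:-C, 10:-C, 11:-C, 12:-C, 13:+C
Rule 1 (one point beyond the 3σ limits) is satisfied at point 8.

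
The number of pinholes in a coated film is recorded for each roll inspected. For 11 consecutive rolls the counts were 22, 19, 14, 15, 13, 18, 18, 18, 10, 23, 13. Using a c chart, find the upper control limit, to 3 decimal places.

28.873

c̄ = (22 + 19 + 14 + 15 + 13 + 18 + 18 + 18 + 10 + 23 + 13) / 11 = 183 / 11 = 16.6364
UCL = c̄ + 3√c̄ = 16.6364 + 3 × √16.6364 = 16.6364 + 3 × 4.0788 = 28.8727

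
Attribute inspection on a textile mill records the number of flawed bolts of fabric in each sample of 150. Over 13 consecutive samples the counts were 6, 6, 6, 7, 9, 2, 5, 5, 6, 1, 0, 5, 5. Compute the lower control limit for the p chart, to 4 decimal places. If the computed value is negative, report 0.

p̄ = Σdᵢ / (k·n) = 63 / (13 × 150) = 0.03231
LCL = p̄ − 3·√(p̄(1−p̄)/n) = 0.03231 − 3 × 0.01444 = -0.01100 → 0 (negative, so LCL = 0)

0.0000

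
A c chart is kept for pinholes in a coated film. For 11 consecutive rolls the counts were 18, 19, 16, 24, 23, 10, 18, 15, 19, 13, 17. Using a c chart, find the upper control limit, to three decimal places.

c̄ = (18 + 19 + 16 + 24 + 23 + 10 + 18 + 15 + 19 + 13 + 17) / 11 = 192 / 11 = 17.4545
UCL = c̄ + 3√c̄ = 17.4545 + 3 × √17.4545 = 17.4545 + 3 × 4.1779 = 29.9881

29.988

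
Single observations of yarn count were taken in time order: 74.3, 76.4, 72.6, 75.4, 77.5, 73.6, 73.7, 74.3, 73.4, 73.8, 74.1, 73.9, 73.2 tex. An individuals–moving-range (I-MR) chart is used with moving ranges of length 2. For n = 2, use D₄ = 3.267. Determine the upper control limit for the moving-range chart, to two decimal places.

4.87

Moving ranges: 2.1, 3.8, 2.8, 2.1, 3.9, 0.1, 0.6, 0.9, 0.4, 0.3, 0.2, 0.7; M̄R̄ = 17.9000 / 12 = 1.4917
UCL_MR = D₄·M̄R̄ = 3.267 × 1.4917 = 4.8733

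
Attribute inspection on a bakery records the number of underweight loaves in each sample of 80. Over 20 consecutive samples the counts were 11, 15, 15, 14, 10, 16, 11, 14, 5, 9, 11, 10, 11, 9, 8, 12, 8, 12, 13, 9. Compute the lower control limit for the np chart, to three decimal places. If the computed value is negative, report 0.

p̄ = Σdᵢ / (k·n) = 223 / (20 × 80) = 0.13937
LCL = np̄ − 3·√(np̄(1−p̄)) = 11.1500 − 3 × 3.0977 = 1.8568

1.857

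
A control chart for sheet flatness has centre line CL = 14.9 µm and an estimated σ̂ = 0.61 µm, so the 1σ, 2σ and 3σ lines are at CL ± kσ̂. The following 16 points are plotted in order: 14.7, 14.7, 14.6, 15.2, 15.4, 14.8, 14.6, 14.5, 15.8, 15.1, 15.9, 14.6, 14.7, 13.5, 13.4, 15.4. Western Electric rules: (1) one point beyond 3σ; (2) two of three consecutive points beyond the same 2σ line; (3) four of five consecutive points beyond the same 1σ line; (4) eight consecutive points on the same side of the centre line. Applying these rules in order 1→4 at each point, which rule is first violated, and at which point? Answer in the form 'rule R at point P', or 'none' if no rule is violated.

rule 2 at point 15

Zone of each point (C = within 1σ̂, B = 1σ̂–2σ̂, A = 2σ̂–3σ̂, * = beyond 3σ̂; sign = side of CL): 1:-C, 2:-C, 3:-C, 4:+C, 5:+C, 6:-C, 7:-C, 8:-C, 9:+B, 10:+C, 11:+B, 12:-C, 13:-C, 14:-A, 15:-A, 16:+C
Rule 2 (two of three consecutive points beyond the same 2σ limit) is satisfied at point 15.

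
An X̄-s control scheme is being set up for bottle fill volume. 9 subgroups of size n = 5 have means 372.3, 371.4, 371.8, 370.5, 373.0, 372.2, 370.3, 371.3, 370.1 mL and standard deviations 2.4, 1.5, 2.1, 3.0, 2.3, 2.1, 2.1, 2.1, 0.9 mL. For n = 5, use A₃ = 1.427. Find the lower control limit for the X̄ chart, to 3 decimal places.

368.500

X̄̄ = (372.3 + 371.4 + 371.8 + 370.5 + 373.0 + 372.2 + 370.3 + 371.3 + 370.1) / 9 = 371.4333
s̄ = (2.4 + 1.5 + 2.1 + 3.0 + 2.3 + 2.1 + 2.1 + 2.1 + 0.9) / 9 = 2.0556
LCL = X̄̄ − A₃·s̄ = 371.4333 − 1.427 × 2.0556 = 368.5001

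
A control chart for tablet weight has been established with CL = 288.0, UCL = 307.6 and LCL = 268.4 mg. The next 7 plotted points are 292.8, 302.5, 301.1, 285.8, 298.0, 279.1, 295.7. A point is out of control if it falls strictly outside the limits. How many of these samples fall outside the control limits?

0

All 7 points lie within [268.4, 307.6].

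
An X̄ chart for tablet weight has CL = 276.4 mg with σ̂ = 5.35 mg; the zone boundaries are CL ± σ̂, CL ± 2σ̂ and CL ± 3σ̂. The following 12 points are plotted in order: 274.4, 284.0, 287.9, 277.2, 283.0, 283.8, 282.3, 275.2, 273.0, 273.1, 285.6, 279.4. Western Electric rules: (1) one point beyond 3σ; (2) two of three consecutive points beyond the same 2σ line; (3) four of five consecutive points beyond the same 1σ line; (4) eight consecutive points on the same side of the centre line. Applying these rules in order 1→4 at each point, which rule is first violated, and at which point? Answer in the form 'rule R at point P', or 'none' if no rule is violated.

rule 3 at point 6

Zone of each point (C = within 1σ̂, B = 1σ̂–2σ̂, A = 2σ̂–3σ̂, * = beyond 3σ̂; sign = side of CL): 1:-C, 2:+B, 3:+A, 4:+C, 5:+B, 6:+B, 7:+B, 8:-C, 9:-C, 10:-C, 11:+B, 12:+C
Rule 3 (four of five consecutive points beyond the same 1σ limit) is satisfied at point 6.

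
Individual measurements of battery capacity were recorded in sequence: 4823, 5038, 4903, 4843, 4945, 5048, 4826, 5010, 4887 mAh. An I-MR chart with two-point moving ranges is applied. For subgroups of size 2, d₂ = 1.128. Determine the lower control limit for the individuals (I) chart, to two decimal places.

4544.46

X̄ = (4823 + 5038 + 4903 + 4843 + 4945 + 5048 + 4826 + 5010 + 4887) / 9 = 4924.7778
Moving ranges: 215, 135, 60, 102, 103, 222, 184, 123; M̄R̄ = 1144.0000 / 8 = 143.0000
LCL = X̄ − 3·M̄R̄/d₂ = 4924.7778 − 3 × 143.0000 / 1.128 = 4544.4586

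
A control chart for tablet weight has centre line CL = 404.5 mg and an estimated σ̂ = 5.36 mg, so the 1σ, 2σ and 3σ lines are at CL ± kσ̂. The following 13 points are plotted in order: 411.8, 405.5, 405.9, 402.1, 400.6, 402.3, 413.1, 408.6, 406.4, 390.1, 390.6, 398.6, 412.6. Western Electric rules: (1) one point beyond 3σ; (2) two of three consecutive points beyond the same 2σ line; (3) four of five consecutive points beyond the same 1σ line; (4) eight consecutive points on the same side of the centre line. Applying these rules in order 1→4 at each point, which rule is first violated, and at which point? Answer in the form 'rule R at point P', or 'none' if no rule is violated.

Zone of each point (C = within 1σ̂, B = 1σ̂–2σ̂, A = 2σ̂–3σ̂, * = beyond 3σ̂; sign = side of CL): 1:+B, 2:+C, 3:+C, 4:-C, 5:-C, 6:-C, 7:+B, 8:+C, 9:+C, 10:-A, 11:-A, 12:-B, 13:+B
Rule 2 (two of three consecutive points beyond the same 2σ limit) is satisfied at point 11.

rule 2 at point 11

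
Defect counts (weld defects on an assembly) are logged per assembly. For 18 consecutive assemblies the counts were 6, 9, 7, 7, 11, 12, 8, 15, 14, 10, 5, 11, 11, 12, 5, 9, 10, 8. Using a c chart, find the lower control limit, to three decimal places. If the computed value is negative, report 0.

c̄ = (6 + 9 + 7 + 7 + 11 + 12 + 8 + 15 + 14 + 10 + 5 + 11 + 11 + 12 + 5 + 9 + 10 + 8) / 18 = 170 / 18 = 9.4444
LCL = c̄ − 3√c̄ = 9.4444 − 3 × 3.0732 = 0.2249

0.225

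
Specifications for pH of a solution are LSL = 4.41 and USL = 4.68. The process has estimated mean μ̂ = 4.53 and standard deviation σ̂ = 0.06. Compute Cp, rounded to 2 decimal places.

0.75

Cp = (USL − LSL) / (6σ̂) = (4.68 − 4.41) / (6 × 0.06) = 0.2700 / 0.3600 = 0.7500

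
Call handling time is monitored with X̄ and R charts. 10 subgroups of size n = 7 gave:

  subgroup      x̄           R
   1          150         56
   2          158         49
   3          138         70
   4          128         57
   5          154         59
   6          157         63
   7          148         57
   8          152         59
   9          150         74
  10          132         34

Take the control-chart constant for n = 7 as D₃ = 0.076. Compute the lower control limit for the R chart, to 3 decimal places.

R̄ = (56 + 49 + 70 + 57 + 59 + 63 + 57 + 59 + 74 + 34) / 10 = 578.0000 / 10 = 57.8000
LCL_R = D₃·R̄ = 0.076 × 57.8000 = 4.3928

4.393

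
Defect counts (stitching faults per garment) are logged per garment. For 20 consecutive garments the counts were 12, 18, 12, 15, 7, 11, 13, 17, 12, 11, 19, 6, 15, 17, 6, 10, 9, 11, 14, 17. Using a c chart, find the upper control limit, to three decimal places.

c̄ = (12 + 18 + 12 + 15 + 7 + 11 + 13 + 17 + 12 + 11 + 19 + 6 + 15 + 17 + 6 + 10 + 9 + 11 + 14 + 17) / 20 = 252 / 20 = 12.6000
UCL = c̄ + 3√c̄ = 12.6000 + 3 × √12.6000 = 12.6000 + 3 × 3.5496 = 23.2489

23.249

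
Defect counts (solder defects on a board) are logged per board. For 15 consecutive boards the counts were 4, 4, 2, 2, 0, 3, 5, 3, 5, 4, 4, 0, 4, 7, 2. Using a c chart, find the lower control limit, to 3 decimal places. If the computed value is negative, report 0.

c̄ = (4 + 4 + 2 + 2 + 0 + 3 + 5 + 3 + 5 + 4 + 4 + 0 + 4 + 7 + 2) / 15 = 49 / 15 = 3.2667
LCL = c̄ − 3√c̄ = 3.2667 − 3 × 1.8074 = -2.1555 → 0 (cannot be negative)

0.000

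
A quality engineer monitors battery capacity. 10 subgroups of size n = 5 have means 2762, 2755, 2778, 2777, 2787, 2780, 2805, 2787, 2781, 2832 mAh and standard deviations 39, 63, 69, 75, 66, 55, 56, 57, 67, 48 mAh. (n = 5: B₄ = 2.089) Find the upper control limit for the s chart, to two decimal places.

124.30

s̄ = (39 + 63 + 69 + 75 + 66 + 55 + 56 + 57 + 67 + 48) / 10 = 59.5000
UCL_s = B₄·s̄ = 2.089 × 59.5000 = 124.2955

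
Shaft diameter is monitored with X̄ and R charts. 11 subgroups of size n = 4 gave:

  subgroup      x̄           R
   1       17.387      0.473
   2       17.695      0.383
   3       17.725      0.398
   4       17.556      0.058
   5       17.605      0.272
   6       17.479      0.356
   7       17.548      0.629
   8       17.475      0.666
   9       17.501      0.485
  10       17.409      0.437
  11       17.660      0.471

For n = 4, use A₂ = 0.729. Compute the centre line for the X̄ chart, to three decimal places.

X̄̄ = (17.387 + 17.695 + 17.725 + 17.556 + 17.605 + 17.479 + 17.548 + 17.475 + 17.501 + 17.409 + 17.660) / 11 = 193.0400 / 11 = 17.5491
CL = X̄̄ = 17.5491

17.549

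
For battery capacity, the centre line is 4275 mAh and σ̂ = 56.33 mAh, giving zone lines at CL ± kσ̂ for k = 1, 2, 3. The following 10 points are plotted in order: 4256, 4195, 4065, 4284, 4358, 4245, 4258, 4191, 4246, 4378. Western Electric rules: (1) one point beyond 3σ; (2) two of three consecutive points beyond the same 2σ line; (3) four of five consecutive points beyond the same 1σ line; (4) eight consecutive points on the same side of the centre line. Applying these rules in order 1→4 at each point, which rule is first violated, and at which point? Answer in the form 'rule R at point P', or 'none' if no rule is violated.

rule 1 at point 3

Zone of each point (C = within 1σ̂, B = 1σ̂–2σ̂, A = 2σ̂–3σ̂, * = beyond 3σ̂; sign = side of CL): 1:-C, 2:-B, 3:-*, 4:+C, 5:+B, 6:-C, 7:-C, 8:-B, 9:-C, 10:+B
Rule 1 (one point beyond the 3σ limits) is satisfied at point 3.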